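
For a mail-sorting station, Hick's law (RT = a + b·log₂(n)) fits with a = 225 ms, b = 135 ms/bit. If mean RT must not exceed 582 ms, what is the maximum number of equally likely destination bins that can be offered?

6

Information budget: (582 − 225)/135 = 2.6444 bits, so n ≤ 2^2.6444 = 6.253 → at most 6.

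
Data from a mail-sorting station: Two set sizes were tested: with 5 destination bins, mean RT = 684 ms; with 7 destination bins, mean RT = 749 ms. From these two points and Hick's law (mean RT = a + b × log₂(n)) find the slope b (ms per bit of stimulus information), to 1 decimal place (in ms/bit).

Slope: b = (749 − 684) / (log₂ 7 − log₂ 5) = 65/0.4854 = 133.903 ms/bit.

133.9 ms/bit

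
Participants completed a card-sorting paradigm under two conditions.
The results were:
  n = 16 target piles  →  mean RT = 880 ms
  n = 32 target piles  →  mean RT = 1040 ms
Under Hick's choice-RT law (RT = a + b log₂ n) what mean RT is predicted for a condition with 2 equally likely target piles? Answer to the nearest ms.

With log₂ n on the abscissa the relation is linear; from the two conditions:
  b = (1040 − 880) / (log₂ 32 − log₂ 16) = 160 / (5 − 4) = 160 ms/bit
  a = 880 − 160 × 4 = 240 ms
Then RT(2) = 240 + 160 × log₂ 2 = 240 + 160 × 1 ≈ 400.000 ms.

400 ms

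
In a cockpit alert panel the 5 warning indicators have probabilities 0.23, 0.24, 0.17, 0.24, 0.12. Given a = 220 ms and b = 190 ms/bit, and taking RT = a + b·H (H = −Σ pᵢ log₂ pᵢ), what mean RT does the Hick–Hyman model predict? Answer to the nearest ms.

Entropy contributions −pᵢ log₂ pᵢ: 0.4877, 0.4941, 0.4346, 0.4941, 0.3671; sum H = 2.2776 bits.
RT = a + bH = 220 + 190·2.2776 = 652.74 ms.

653 ms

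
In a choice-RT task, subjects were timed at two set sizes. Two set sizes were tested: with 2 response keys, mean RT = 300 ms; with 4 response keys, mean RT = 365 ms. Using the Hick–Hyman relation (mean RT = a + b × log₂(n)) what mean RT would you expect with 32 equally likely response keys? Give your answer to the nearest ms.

With log₂ n on the abscissa the relation is linear; from the two conditions:
  b = (365 − 300) / (log₂ 4 − log₂ 2) = 65 / (2 − 1) = 65 ms/bit
  a = 300 − 65 × 1 = 235 ms
Then RT(32) = 235 + 65 × log₂ 32 = 235 + 65 × 5 ≈ 560.000 ms.

560 ms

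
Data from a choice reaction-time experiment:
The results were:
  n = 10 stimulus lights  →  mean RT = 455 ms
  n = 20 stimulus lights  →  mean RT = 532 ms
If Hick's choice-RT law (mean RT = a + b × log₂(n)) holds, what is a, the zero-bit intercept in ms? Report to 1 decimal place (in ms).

199.2 ms

The slope on a log₂ axis is (532 − 455) / (4.3219 − 3.3219) = 77.000 ms/bit.
Intercept: a = 455 − 77.000·log₂(10) = 199.212 ms.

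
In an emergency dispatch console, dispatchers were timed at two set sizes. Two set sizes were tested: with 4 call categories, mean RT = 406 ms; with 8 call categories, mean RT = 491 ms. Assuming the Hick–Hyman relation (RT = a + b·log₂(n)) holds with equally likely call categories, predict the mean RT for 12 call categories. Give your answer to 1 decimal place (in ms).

540.7 ms

Fit slope and intercept:
  b = (491 − 406) / (log₂ 8 − log₂ 4) = 85 / (3 − 2) = 85.000 ms/bit
  a = 406 − 85.000 × 2 = 236.000 ms
Then RT(12) = 236.000 + 85.000 × log₂ 12 = 236.000 + 85.000 × 3.5850 ≈ 540.722 ms.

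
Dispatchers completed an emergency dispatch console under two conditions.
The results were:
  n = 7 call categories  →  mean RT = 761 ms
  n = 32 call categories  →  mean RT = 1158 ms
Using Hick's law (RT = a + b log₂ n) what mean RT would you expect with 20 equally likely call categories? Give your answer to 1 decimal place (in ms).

Fit slope and intercept:
  b = (1158 − 761) / (log₂ 32 − log₂ 7) = 397 / (5 − 2.8074) = 181.060 ms/bit
  a = 761 − 181.060 × 2.8074 = 252.701 ms
Then RT(20) = 252.701 + 181.060 × log₂ 20 = 252.701 + 181.060 × 4.3219 ≈ 1035.228 ms.

1035.2 ms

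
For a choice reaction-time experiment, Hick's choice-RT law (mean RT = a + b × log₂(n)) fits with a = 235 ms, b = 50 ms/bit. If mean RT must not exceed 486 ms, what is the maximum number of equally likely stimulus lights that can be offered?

32

Information budget: (486 − 235)/50 = 5.0200 bits, so n ≤ 2^5.0200 = 32.447 → at most 32.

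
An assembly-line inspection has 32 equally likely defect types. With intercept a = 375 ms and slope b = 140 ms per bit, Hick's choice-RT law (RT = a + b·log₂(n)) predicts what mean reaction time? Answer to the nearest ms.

1075 ms

log₂(32) = 5 bits, so RT = 375 + 140 × 5 ≈ 1075.000 ms.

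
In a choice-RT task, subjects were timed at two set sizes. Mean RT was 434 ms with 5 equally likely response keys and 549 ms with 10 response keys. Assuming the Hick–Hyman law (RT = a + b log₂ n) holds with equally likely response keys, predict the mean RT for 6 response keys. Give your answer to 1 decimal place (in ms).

RT is linear in log₂ n, so two points fix the line:
  b = (549 − 434) / (log₂ 10 − log₂ 5) = 115 / (3.3219 − 2.3219) = 115.000 ms/bit
  a = 434 − 115.000 × 2.3219 = 166.978 ms
Then RT(6) = 166.978 + 115.000 × log₂ 6 = 166.978 + 115.000 × 2.5850 ≈ 464.249 ms.

464.2 ms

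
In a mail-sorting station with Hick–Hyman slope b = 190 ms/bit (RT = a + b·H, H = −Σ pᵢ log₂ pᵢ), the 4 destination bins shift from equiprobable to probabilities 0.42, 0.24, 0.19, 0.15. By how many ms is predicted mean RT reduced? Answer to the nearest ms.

22 ms

The RT saving is b·ΔH. Equiprobable H₀ = log₂(4) = 2.0000 bits; with the given probabilities H = 1.8856 bits.
b·(H₀ − H) = 190 × (2.0000 − 1.8856) = 21.75 ms.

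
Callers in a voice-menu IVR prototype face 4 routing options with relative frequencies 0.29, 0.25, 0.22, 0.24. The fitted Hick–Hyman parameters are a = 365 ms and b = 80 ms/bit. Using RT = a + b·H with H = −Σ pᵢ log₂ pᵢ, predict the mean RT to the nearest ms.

H = 0.29·log₂(1/0.29) + 0.25·log₂(1/0.25) + 0.22·log₂(1/0.22) + 0.24·log₂(1/0.24) = 1.9926 bits.
RT = 365 + 80 × 1.9926 = 524.41 ms.

524 ms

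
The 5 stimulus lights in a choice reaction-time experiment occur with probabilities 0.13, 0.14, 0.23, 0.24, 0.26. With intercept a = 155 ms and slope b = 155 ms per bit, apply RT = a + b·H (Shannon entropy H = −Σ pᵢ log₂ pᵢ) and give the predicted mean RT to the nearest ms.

506 ms

H = 0.13·log₂(1/0.13) + 0.14·log₂(1/0.14) + 0.23·log₂(1/0.23) + 0.24·log₂(1/0.24) + 0.26·log₂(1/0.26) = 2.2668 bits.
RT = 155 + 155 × 2.2668 = 506.36 ms.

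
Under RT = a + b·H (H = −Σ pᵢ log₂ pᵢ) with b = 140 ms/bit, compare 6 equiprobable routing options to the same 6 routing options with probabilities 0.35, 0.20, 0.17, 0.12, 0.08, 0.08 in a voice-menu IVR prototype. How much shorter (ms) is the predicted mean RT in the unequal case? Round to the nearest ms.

29 ms

Equiprobable entropy H₀ = log₂ 6 = 2.5850 bits.
Skewed entropy H = −Σ pᵢ log₂ pᵢ = 2.3792 bits.
ΔRT = b·(H₀ − H) = 140 × 0.2058 = 28.81 ms.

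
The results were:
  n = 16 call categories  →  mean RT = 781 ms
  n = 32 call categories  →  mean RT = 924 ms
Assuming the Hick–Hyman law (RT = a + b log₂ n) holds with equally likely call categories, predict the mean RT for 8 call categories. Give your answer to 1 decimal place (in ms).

Solve the two-equation system in a and b:
  b = (924 − 781) / (log₂ 32 − log₂ 16) = 143 / (5 − 4) = 143.000 ms/bit
  a = 781 − 143.000 × 4 = 209.000 ms
Then RT(8) = 209.000 + 143.000 × log₂ 8 = 209.000 + 143.000 × 3 ≈ 638.000 ms.

638.0 ms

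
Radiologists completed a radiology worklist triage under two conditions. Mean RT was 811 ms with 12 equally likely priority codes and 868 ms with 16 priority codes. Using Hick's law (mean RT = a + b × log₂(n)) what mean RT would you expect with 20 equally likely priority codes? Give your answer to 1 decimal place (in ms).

With log₂ n on the abscissa the relation is linear; from the two conditions:
  b = (868 − 811) / (log₂ 16 − log₂ 12) = 57 / (4 − 3.5850) = 137.337 ms/bit
  a = 811 − 137.337 × 3.5850 = 318.652 ms
Then RT(20) = 318.652 + 137.337 × log₂ 20 = 318.652 + 137.337 × 4.3219 ≈ 912.213 ms.

912.2 ms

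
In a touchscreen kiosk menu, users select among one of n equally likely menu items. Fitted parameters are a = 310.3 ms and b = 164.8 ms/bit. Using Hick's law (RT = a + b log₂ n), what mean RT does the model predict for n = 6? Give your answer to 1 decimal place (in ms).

736.3 ms

log₂(6) = 2.5850 bits, so RT = 310.3 + 164.8 × 2.5850 ≈ 736.302 ms.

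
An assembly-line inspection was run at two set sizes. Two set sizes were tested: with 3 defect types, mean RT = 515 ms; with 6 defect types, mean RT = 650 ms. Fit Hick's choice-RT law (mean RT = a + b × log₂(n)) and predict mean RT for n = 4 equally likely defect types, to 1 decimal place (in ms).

Solve the two-equation system in a and b:
  b = (650 − 515) / (log₂ 6 − log₂ 3) = 135 / (2.5850 − 1.5850) = 135.000 ms/bit
  a = 515 − 135.000 × 1.5850 = 301.030 ms
Then RT(4) = 301.030 + 135.000 × log₂ 4 = 301.030 + 135.000 × 2 ≈ 571.030 ms.

571.0 ms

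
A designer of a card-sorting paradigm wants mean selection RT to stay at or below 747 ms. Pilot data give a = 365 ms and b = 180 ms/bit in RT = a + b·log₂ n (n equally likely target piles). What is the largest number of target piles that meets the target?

Information budget: (747 − 365)/180 = 2.1222 bits, so n ≤ 2^2.1222 = 4.354 → at most 4.

4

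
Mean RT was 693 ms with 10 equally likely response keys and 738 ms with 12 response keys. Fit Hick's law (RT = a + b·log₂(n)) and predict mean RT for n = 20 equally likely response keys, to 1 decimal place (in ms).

Solve the two-equation system in a and b:
  b = (738 − 693) / (log₂ 12 − log₂ 10) = 45 / (3.5850 − 3.3219) = 171.080 ms/bit
  a = 693 − 171.080 × 3.3219 = 124.684 ms
Then RT(20) = 124.684 + 171.080 × log₂ 20 = 124.684 + 171.080 × 4.3219 ≈ 864.080 ms.

864.1 ms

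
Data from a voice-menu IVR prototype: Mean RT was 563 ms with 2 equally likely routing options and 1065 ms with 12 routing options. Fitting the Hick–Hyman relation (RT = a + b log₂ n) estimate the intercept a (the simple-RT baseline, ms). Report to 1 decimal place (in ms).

368.8 ms

b = (RT₂ − RT₁)/(log₂ n₂ − log₂ n₁) = (1065 − 563)/(3.5850 − 1) = 194.200 ms/bit.
a = RT₁ − b·log₂ n₁ = 563 − 194.200 × 1 = 368.800 ms.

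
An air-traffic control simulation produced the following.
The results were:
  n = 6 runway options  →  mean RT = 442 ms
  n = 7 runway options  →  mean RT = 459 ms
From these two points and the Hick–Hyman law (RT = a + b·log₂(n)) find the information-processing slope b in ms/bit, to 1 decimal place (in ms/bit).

76.4 ms/bit

The slope on a log₂ axis is (459 − 442) / (2.8074 − 2.5850) = 76.441 ms/bit.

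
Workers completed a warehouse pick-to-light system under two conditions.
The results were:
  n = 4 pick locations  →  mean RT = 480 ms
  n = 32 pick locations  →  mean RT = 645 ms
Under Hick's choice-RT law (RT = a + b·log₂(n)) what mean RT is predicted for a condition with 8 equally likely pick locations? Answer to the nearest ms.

RT is linear in log₂ n, so two points fix the line:
  b = (645 − 480) / (log₂ 32 − log₂ 4) = 165 / (5 − 2) = 55 ms/bit
  a = 480 − 55 × 2 = 370 ms
Then RT(8) = 370 + 55 × log₂ 8 = 370 + 55 × 3 ≈ 535.000 ms.

535 ms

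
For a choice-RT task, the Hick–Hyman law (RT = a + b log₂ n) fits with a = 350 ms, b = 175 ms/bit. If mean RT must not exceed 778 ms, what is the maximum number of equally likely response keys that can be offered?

5

Set 350 + 175·log₂ n ≤ 778 → log₂ n ≤ (778 − 350)/175 = 2.4457.
So n ≤ 2^2.4457 = 5.448; the largest integer n is 5.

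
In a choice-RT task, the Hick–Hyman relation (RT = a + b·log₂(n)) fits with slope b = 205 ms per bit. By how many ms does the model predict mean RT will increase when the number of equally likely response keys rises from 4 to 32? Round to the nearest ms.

615 ms

Only the slope matters, since a is common to both: ΔRT = b·log₂(n₂/n₁).
log₂(32) − log₂(4) = log₂(32/4) = log₂(8) = 3.
ΔRT = 205 × 3.0000 = 615.000 ms.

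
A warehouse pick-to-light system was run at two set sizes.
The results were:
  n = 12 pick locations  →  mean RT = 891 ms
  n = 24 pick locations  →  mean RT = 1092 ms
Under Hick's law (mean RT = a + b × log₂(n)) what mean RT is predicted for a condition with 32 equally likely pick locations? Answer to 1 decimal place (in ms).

RT is linear in log₂ n, so two points fix the line:
  b = (1092 − 891) / (log₂ 24 − log₂ 12) = 201 / (4.5850 − 3.5850) = 201.000 ms/bit
  a = 891 − 201.000 × 3.5850 = 170.423 ms
Then RT(32) = 170.423 + 201.000 × log₂ 32 = 170.423 + 201.000 × 5 ≈ 1175.423 ms.

1175.4 ms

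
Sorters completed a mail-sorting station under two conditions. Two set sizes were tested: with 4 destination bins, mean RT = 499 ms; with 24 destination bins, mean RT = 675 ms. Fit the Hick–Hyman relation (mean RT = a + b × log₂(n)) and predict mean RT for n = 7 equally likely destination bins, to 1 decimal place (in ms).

With log₂ n on the abscissa the relation is linear; from the two conditions:
  b = (675 − 499) / (log₂ 24 − log₂ 4) = 176 / (4.5850 − 2) = 68.086 ms/bit
  a = 499 − 68.086 × 2 = 362.828 ms
Then RT(7) = 362.828 + 68.086 × log₂ 7 = 362.828 + 68.086 × 2.8074 ≈ 553.970 ms.

554.0 ms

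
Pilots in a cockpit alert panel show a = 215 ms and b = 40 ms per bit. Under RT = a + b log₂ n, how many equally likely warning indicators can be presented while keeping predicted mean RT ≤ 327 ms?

6

Information budget: (327 − 215)/40 = 2.8000 bits, so n ≤ 2^2.8000 = 6.964 → at most 6.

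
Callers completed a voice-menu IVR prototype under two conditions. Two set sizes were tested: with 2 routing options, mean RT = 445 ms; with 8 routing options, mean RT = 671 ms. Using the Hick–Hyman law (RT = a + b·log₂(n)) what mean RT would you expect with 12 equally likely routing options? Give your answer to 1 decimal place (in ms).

737.1 ms

With log₂ n on the abscissa the relation is linear; from the two conditions:
  b = (671 − 445) / (log₂ 8 − log₂ 2) = 226 / (3 − 1) = 113.000 ms/bit
  a = 445 − 113.000 × 1 = 332.000 ms
Then RT(12) = 332.000 + 113.000 × log₂ 12 = 332.000 + 113.000 × 3.5850 ≈ 737.101 ms.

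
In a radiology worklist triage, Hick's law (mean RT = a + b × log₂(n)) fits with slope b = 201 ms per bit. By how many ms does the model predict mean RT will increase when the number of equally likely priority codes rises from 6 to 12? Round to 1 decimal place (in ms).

Only the slope matters, since a is common to both: ΔRT = b·log₂(n₂/n₁).
log₂(12) − log₂(6) = log₂(12/6) = log₂(2) = 1.
ΔRT = 201 × 1.0000 = 201.000 ms.

201.0 ms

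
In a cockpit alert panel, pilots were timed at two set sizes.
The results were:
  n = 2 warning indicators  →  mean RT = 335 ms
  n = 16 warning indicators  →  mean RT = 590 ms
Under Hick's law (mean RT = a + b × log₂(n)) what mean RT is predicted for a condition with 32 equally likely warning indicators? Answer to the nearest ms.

Solve the two-equation system in a and b:
  b = (590 − 335) / (log₂ 16 − log₂ 2) = 255 / (4 − 1) = 85 ms/bit
  a = 335 − 85 × 1 = 250 ms
Then RT(32) = 250 + 85 × log₂ 32 = 250 + 85 × 5 ≈ 675.000 ms.

675 ms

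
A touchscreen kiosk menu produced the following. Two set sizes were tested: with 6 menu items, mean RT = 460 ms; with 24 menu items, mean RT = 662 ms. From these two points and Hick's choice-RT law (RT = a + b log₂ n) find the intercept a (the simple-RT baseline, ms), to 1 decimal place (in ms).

b = (RT₂ − RT₁)/(log₂ n₂ − log₂ n₁) = (662 − 460)/(4.5850 − 2.5850) = 101.000 ms/bit.
Intercept: a = 460 − 101.000·log₂(6) = 198.919 ms.

198.9 ms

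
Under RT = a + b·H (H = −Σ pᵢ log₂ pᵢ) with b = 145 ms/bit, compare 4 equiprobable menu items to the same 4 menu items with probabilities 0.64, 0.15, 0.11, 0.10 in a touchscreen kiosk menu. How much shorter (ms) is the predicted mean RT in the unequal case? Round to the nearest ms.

The RT saving is b·ΔH. Equiprobable H₀ = log₂(4) = 2.0000 bits; with the given probabilities H = 1.5051 bits.
b·(H₀ − H) = 145 × (2.0000 − 1.5051) = 71.76 ms.

72 ms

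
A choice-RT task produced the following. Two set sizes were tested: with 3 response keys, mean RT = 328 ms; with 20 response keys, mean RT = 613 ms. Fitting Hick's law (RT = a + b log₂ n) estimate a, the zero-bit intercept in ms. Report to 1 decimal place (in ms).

163.0 ms

The slope on a log₂ axis is (613 − 328) / (4.3219 − 1.5850) = 104.130 ms/bit.
a = RT₁ − b·log₂ n₁ = 328 − 104.130 × 1.5850 = 162.958 ms.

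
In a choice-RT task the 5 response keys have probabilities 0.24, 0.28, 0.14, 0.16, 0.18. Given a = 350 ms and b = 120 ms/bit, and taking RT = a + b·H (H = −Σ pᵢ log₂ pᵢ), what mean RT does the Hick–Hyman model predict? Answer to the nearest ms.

623 ms

Entropy contributions −pᵢ log₂ pᵢ: 0.4941, 0.5142, 0.3971, 0.4230, 0.4453; sum H = 2.2738 bits.
RT = a + bH = 350 + 120·2.2738 = 622.85 ms.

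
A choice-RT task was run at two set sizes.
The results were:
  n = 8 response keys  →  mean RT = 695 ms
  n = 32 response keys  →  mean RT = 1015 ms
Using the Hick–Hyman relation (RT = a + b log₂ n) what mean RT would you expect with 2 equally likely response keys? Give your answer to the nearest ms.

375 ms

Fit slope and intercept:
  b = (1015 − 695) / (log₂ 32 − log₂ 8) = 320 / (5 − 3) = 160 ms/bit
  a = 695 − 160 × 3 = 215 ms
Then RT(2) = 215 + 160 × log₂ 2 = 215 + 160 × 1 ≈ 375.000 ms.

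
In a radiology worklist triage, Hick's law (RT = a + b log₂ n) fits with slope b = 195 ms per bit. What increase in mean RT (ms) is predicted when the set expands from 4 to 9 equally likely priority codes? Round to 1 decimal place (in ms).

Only the slope matters, since a is common to both: ΔRT = b·log₂(n₂/n₁).
log₂(9) − log₂(4) = 3.1699 − 2 = 1.1699.
ΔRT = 195 × 1.1699 = 228.135 ms.

228.1 ms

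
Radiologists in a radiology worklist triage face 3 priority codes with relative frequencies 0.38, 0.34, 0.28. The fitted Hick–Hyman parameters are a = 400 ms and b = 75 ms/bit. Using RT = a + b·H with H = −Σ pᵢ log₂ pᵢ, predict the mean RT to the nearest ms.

Entropy contributions −pᵢ log₂ pᵢ: 0.5305, 0.5292, 0.5142; sum H = 1.5738 bits.
RT = a + bH = 400 + 75·1.5738 = 518.04 ms.

518 ms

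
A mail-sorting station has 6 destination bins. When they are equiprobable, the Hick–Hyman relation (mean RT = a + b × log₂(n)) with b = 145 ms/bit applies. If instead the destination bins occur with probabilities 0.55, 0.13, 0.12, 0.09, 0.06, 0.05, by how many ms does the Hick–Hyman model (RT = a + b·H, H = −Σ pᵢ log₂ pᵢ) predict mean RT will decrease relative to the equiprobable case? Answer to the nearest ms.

85 ms

The RT saving is b·ΔH. Equiprobable H₀ = log₂(6) = 2.5850 bits; with the given probabilities H = 1.9964 bits.
b·(H₀ − H) = 145 × (2.5850 − 1.9964) = 85.35 ms.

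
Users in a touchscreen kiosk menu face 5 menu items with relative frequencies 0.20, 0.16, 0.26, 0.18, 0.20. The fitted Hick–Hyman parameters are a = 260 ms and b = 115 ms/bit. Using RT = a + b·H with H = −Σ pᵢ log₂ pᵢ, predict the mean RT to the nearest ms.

H = 0.20·log₂(1/0.20) + 0.16·log₂(1/0.16) + 0.26·log₂(1/0.26) + 0.18·log₂(1/0.18) + 0.20·log₂(1/0.20) = 2.3024 bits.
RT = 260 + 115 × 2.3024 = 524.77 ms.

525 ms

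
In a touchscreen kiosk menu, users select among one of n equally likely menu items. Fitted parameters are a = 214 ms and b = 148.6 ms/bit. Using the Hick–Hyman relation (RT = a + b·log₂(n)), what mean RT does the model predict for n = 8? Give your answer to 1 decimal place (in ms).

659.8 ms

log₂(8) = 3 bits, so RT = 214 + 148.6 × 3 ≈ 659.800 ms.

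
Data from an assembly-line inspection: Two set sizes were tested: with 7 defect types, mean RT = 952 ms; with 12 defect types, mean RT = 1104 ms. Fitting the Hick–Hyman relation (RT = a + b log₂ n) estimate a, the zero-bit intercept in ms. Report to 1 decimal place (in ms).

403.2 ms

Slope: b = (1104 − 952) / (log₂ 12 − log₂ 7) = 152/0.7776 = 195.471 ms/bit.
a = RT₁ − b·log₂ n₁ = 952 − 195.471 × 2.8074 = 403.243 ms.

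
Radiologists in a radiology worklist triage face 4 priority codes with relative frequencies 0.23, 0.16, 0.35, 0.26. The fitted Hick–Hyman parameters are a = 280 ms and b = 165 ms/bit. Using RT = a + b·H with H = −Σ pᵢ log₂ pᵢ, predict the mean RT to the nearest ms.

601 ms

H = 0.23·log₂(1/0.23) + 0.16·log₂(1/0.16) + 0.35·log₂(1/0.35) + 0.26·log₂(1/0.26) = 1.9461 bits.
RT = 280 + 165 × 1.9461 = 601.10 ms.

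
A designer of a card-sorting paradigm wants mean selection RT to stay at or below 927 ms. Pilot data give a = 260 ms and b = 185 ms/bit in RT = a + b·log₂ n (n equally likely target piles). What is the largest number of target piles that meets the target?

185·log₂ n ≤ 927 − 260 = 667, giving log₂ n ≤ 3.6054 and n ≤ 12.171. The largest whole number is 12.

12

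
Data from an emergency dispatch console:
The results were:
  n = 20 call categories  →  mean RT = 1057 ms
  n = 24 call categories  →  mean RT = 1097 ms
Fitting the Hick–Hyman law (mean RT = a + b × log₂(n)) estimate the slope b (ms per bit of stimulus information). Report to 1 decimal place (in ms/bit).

152.1 ms/bit

The slope on a log₂ axis is (1097 − 1057) / (4.5850 − 4.3219) = 152.071 ms/bit.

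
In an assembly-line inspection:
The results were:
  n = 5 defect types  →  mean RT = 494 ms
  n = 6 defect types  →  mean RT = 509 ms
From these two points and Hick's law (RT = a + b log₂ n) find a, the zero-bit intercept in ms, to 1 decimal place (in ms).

361.6 ms

b = (RT₂ − RT₁)/(log₂ n₂ − log₂ n₁) = (509 − 494)/(2.5850 − 2.3219) = 57.027 ms/bit.
a = RT₁ − b·log₂ n₁ = 494 − 57.027 × 2.3219 = 361.588 ms.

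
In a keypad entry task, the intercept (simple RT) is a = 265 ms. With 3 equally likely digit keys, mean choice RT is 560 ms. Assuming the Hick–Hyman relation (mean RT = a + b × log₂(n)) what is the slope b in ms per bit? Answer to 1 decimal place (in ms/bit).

3 alternatives carry log₂ 3 = 1.5850 bits; the choice cost is 560 − 265 = 295 ms, so b = 295/1.5850 = 186.124 ms/bit.

186.1 ms/bit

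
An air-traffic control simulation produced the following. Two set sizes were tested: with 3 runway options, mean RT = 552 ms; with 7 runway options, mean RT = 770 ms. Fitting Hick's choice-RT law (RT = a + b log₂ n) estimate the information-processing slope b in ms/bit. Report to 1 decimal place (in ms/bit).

178.3 ms/bit

The slope on a log₂ axis is (770 − 552) / (2.8074 − 1.5850) = 178.339 ms/bit.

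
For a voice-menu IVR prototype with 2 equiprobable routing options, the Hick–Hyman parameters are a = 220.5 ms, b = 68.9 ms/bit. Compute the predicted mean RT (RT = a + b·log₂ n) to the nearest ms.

289 ms

log₂(2) = 1 bits, so RT = 220.5 + 68.9 × 1 ≈ 289.400 ms.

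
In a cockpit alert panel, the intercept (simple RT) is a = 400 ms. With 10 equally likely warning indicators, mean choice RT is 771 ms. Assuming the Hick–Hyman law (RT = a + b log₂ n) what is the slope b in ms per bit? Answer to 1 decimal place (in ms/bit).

111.7 ms/bit

b = (771 − 400) / log₂(10) = 371 / 3.3219 = 111.682 ms/bit.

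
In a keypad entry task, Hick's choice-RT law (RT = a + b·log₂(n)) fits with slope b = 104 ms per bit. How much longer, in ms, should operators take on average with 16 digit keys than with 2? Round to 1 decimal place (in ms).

312.0 ms

ΔRT = (a + b log₂ n₂) − (a + b log₂ n₁) = b·(log₂ n₂ − log₂ n₁).
log₂(16) − log₂(2) = log₂(16/2) = log₂(8) = 3.
ΔRT = 104 × 3.0000 = 312.000 ms.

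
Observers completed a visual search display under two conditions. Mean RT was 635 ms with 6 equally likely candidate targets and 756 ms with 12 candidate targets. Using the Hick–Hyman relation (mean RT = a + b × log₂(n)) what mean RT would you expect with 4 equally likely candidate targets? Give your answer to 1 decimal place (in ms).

Solve the two-equation system in a and b:
  b = (756 − 635) / (log₂ 12 − log₂ 6) = 121 / (3.5850 − 2.5850) = 121.000 ms/bit
  a = 635 − 121.000 × 2.5850 = 322.220 ms
Then RT(4) = 322.220 + 121.000 × log₂ 4 = 322.220 + 121.000 × 2 ≈ 564.220 ms.

564.2 ms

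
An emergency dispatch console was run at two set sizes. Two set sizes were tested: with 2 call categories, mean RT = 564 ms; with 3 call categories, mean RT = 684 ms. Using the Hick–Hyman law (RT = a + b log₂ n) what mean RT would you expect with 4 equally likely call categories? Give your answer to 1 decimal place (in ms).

769.1 ms

With log₂ n on the abscissa the relation is linear; from the two conditions:
  b = (684 − 564) / (log₂ 3 − log₂ 2) = 120 / (1.5850 − 1) = 205.141 ms/bit
  a = 564 − 205.141 × 1 = 358.859 ms
Then RT(4) = 358.859 + 205.141 × log₂ 4 = 358.859 + 205.141 × 2 ≈ 769.141 ms.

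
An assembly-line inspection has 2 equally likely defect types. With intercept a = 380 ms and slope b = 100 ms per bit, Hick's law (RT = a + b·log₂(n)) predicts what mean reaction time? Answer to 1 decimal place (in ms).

log₂(2) = 1 bits, so RT = 380 + 100 × 1 ≈ 480.000 ms.

480.0 ms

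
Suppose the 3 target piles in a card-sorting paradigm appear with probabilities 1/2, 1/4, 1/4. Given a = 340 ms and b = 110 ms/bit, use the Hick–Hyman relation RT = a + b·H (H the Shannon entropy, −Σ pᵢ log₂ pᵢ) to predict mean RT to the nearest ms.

H = −Σ pᵢ log₂ pᵢ = 0.5·1 + 0.25·2 + 0.25·2 = 1.500 bits.
RT = 340 + 110 × 1.500 = 505.00 ms.

505 ms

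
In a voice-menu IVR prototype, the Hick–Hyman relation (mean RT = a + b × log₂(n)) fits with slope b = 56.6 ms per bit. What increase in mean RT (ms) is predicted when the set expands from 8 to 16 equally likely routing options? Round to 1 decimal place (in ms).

56.6 ms

Only the slope matters, since a is common to both: ΔRT = b·log₂(n₂/n₁).
log₂(16) − log₂(8) = log₂(16/8) = log₂(2) = 1.
ΔRT = 56.6 × 1.0000 = 56.600 ms.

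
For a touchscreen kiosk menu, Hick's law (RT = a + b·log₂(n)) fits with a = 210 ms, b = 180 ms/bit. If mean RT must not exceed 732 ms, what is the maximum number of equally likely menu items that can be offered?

7

Set 210 + 180·log₂ n ≤ 732 → log₂ n ≤ (732 − 210)/180 = 2.9000.
So n ≤ 2^2.9000 = 7.464; the largest integer n is 7.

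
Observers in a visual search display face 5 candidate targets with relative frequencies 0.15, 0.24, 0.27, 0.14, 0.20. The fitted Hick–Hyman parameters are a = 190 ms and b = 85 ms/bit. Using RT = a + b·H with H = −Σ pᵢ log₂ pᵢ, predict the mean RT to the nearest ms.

Entropy contributions −pᵢ log₂ pᵢ: 0.4105, 0.4941, 0.5100, 0.3971, 0.4644; sum H = 2.2762 bits.
RT = a + bH = 190 + 85·2.2762 = 383.48 ms.

383 ms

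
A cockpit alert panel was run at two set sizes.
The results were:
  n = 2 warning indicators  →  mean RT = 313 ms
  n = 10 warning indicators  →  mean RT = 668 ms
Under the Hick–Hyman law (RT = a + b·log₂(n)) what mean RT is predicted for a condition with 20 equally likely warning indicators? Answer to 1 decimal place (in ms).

820.9 ms

Fit slope and intercept:
  b = (668 − 313) / (log₂ 10 − log₂ 2) = 355 / (3.3219 − 1) = 152.890 ms/bit
  a = 313 − 152.890 × 1 = 160.110 ms
Then RT(20) = 160.110 + 152.890 × log₂ 20 = 160.110 + 152.890 × 4.3219 ≈ 820.890 ms.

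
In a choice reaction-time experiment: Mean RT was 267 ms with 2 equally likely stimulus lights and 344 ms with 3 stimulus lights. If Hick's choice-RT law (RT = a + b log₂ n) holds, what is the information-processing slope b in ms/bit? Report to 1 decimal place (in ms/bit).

131.6 ms/bit

The slope on a log₂ axis is (344 − 267) / (1.5850 − 1) = 131.632 ms/bit.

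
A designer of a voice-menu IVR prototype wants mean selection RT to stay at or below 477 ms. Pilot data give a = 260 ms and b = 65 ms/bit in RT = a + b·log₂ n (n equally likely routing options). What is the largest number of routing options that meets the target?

10

Information budget: (477 − 260)/65 = 3.3385 bits, so n ≤ 2^3.3385 = 10.115 → at most 10.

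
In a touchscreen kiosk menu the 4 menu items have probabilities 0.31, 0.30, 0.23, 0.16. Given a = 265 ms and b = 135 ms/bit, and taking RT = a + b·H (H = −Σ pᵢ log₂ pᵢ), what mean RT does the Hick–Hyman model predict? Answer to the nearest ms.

Entropy contributions −pᵢ log₂ pᵢ: 0.5238, 0.5211, 0.4877, 0.4230; sum H = 1.9556 bits.
RT = a + bH = 265 + 135·1.9556 = 529.00 ms.

529 ms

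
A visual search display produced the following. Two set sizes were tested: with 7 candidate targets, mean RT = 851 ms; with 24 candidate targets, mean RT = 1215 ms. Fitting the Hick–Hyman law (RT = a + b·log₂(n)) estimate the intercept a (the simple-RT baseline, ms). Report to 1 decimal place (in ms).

The slope on a log₂ axis is (1215 − 851) / (4.5850 − 2.8074) = 204.770 ms/bit.
a = RT₁ − b·log₂ n₁ = 851 − 204.770 × 2.8074 = 276.139 ms.

276.1 ms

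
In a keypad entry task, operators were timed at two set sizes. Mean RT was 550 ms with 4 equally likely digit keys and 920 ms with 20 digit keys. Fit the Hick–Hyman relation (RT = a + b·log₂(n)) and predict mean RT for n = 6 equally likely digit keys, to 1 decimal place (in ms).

RT is linear in log₂ n, so two points fix the line:
  b = (920 − 550) / (log₂ 20 − log₂ 4) = 370 / (4.3219 − 2) = 159.350 ms/bit
  a = 550 − 159.350 × 2 = 231.299 ms
Then RT(6) = 231.299 + 159.350 × log₂ 6 = 231.299 + 159.350 × 2.5850 ≈ 643.214 ms.

643.2 ms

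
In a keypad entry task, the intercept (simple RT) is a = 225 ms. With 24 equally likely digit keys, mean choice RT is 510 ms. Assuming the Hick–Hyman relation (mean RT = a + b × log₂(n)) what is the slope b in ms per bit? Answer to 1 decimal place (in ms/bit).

62.2 ms/bit

log₂(24) = 4.5850 bits.
b = (RT − a)/log₂ n = (510 − 225) / 4.5850 = 62.160 ms/bit.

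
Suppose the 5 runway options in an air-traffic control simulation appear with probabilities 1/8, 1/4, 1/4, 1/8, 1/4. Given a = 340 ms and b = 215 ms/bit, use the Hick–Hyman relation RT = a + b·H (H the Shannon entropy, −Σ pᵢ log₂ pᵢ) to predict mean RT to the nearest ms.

H = −Σ pᵢ log₂ pᵢ = 0.125·3 + 0.25·2 + 0.25·2 + 0.125·3 + 0.25·2 = 2.250 bits.
RT = 340 + 215 × 2.250 = 823.75 ms.

824 ms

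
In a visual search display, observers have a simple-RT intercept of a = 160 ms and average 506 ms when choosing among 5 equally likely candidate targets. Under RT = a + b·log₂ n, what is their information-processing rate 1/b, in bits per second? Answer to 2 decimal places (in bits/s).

6.71 bits/s

Choice component = 506 − 160 = 346 ms over log₂(5) = 2.3219 bits.
b = 346 / 2.3219 = 149.014 ms/bit, so 1/b = 6.711 bits/s.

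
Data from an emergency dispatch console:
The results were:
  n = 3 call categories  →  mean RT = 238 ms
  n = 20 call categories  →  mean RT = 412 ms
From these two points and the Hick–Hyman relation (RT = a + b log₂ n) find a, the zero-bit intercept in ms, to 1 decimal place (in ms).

The slope on a log₂ axis is (412 − 238) / (4.3219 − 1.5850) = 63.574 ms/bit.
a = RT₁ − b·log₂ n₁ = 238 − 63.574 × 1.5850 = 137.238 ms.

137.2 ms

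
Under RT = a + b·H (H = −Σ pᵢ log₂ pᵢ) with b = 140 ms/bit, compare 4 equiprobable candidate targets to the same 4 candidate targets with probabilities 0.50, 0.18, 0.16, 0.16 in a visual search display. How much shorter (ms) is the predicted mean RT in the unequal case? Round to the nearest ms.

Equiprobable entropy H₀ = log₂ 4 = 2.0000 bits.
Skewed entropy H = −Σ pᵢ log₂ pᵢ = 1.7913 bits.
ΔRT = b·(H₀ − H) = 140 × 0.2087 = 29.21 ms.

29 ms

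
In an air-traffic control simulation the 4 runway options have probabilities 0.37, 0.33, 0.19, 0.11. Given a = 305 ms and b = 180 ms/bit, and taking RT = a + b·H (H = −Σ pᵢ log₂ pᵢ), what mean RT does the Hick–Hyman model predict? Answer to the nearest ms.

641 ms

H = 0.37·log₂(1/0.37) + 0.33·log₂(1/0.33) + 0.19·log₂(1/0.19) + 0.11·log₂(1/0.11) = 1.8641 bits.
RT = 305 + 180 × 1.8641 = 640.53 ms.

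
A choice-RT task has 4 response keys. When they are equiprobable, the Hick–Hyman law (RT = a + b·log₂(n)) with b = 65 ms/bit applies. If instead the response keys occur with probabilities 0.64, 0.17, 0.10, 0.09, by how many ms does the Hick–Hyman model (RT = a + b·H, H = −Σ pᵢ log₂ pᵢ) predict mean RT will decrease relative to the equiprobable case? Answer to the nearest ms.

Equiprobable entropy H₀ = log₂ 4 = 2.0000 bits.
Skewed entropy H = −Σ pᵢ log₂ pᵢ = 1.4915 bits.
ΔRT = b·(H₀ − H) = 65 × 0.5085 = 33.05 ms.

33 ms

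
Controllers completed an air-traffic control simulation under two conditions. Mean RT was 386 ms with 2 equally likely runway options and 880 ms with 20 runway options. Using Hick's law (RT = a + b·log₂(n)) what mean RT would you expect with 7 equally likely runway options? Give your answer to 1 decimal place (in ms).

654.8 ms

Solve the two-equation system in a and b:
  b = (880 − 386) / (log₂ 20 − log₂ 2) = 494 / (4.3219 − 1) = 148.709 ms/bit
  a = 386 − 148.709 × 1 = 237.291 ms
Then RT(7) = 237.291 + 148.709 × log₂ 7 = 237.291 + 148.709 × 2.8074 ≈ 654.770 ms.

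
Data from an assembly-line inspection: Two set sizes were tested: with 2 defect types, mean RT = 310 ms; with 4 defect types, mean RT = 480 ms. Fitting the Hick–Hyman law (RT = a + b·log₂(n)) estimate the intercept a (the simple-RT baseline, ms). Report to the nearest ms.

The slope on a log₂ axis is (480 − 310) / (2 − 1) = 170 ms/bit.
Intercept: a = 310 − 170·log₂(2) = 140.000 ms.

140 ms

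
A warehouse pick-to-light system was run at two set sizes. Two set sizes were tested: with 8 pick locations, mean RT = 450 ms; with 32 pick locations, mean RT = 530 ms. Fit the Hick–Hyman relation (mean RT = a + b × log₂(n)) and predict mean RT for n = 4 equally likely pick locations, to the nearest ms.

RT is linear in log₂ n, so two points fix the line:
  b = (530 − 450) / (log₂ 32 − log₂ 8) = 80 / (5 − 3) = 40 ms/bit
  a = 450 − 40 × 3 = 330 ms
Then RT(4) = 330 + 40 × log₂ 4 = 330 + 40 × 2 ≈ 410.000 ms.

410 ms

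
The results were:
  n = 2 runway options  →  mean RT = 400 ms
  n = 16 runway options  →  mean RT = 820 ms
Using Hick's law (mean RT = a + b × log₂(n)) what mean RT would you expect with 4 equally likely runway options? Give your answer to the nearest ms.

540 ms

Solve the two-equation system in a and b:
  b = (820 − 400) / (log₂ 16 − log₂ 2) = 420 / (4 − 1) = 140 ms/bit
  a = 400 − 140 × 1 = 260 ms
Then RT(4) = 260 + 140 × log₂ 4 = 260 + 140 × 2 ≈ 540.000 ms.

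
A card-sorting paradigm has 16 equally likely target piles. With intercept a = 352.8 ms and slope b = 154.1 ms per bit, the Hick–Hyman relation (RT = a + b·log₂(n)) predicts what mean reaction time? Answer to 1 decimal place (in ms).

log₂(16) = 4 bits, so RT = 352.8 + 154.1 × 4 ≈ 969.200 ms.

969.2 ms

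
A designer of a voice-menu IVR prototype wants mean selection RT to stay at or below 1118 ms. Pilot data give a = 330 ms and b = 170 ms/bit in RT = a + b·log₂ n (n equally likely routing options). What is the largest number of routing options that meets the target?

170·log₂ n ≤ 1118 − 330 = 788, giving log₂ n ≤ 4.6353 and n ≤ 24.852. The largest whole number is 24.

24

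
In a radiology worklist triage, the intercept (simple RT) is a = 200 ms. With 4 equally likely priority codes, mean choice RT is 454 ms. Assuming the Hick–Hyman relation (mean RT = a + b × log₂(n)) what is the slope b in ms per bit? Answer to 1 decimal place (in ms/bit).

127.0 ms/bit

4 alternatives carry log₂ 4 = 2 bits; the choice cost is 454 − 200 = 254 ms, so b = 254/2 = 127.000 ms/bit.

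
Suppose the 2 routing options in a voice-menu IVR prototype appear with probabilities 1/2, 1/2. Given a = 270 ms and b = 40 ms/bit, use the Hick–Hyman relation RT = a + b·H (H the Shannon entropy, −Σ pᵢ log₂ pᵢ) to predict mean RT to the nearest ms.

H = −Σ pᵢ log₂ pᵢ = 0.5·1 + 0.5·1 = 1.000 bits.
RT = 270 + 40 × 1.000 = 310.00 ms.

310 ms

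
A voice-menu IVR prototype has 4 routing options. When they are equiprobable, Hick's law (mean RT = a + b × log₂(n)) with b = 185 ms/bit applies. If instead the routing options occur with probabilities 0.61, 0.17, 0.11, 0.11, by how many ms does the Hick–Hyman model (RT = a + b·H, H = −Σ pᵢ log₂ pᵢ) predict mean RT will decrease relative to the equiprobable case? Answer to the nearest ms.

80 ms

The RT saving is b·ΔH. Equiprobable H₀ = log₂(4) = 2.0000 bits; with the given probabilities H = 1.5702 bits.
b·(H₀ − H) = 185 × (2.0000 − 1.5702) = 79.52 ms.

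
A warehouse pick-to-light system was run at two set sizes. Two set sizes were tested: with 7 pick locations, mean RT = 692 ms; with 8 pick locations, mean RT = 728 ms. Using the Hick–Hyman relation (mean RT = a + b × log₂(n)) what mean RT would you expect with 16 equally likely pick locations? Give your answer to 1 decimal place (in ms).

914.9 ms

With log₂ n on the abscissa the relation is linear; from the two conditions:
  b = (728 − 692) / (log₂ 8 − log₂ 7) = 36 / (3 − 2.8074) = 186.872 ms/bit
  a = 692 − 186.872 × 2.8074 = 167.384 ms
Then RT(16) = 167.384 + 186.872 × log₂ 16 = 167.384 + 186.872 × 4 ≈ 914.872 ms.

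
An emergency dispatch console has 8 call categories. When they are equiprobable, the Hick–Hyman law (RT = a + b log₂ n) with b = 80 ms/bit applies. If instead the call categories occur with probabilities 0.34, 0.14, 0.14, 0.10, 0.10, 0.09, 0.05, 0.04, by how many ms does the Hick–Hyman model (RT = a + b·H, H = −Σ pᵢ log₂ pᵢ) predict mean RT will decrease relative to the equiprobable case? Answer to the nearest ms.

The RT saving is b·ΔH. Equiprobable H₀ = log₂(8) = 3.0000 bits; with the given probabilities H = 2.7023 bits.
b·(H₀ − H) = 80 × (3.0000 − 2.7023) = 23.82 ms.

24 ms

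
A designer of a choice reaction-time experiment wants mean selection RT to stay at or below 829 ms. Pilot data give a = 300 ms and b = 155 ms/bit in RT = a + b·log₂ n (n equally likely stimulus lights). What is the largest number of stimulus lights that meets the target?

10

Set 300 + 155·log₂ n ≤ 829 → log₂ n ≤ (829 − 300)/155 = 3.4129.
So n ≤ 2^3.4129 = 10.651; the largest integer n is 10.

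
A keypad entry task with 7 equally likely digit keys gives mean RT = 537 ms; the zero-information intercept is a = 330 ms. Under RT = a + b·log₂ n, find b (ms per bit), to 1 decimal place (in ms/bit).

73.7 ms/bit

7 alternatives carry log₂ 7 = 2.8074 bits; the choice cost is 537 − 330 = 207 ms, so b = 207/2.8074 = 73.735 ms/bit.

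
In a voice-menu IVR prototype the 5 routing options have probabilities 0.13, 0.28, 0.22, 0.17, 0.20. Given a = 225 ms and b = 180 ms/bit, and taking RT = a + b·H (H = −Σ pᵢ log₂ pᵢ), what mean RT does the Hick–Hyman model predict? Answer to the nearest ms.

635 ms

Entropy contributions −pᵢ log₂ pᵢ: 0.3826, 0.5142, 0.4806, 0.4346, 0.4644; sum H = 2.2764 bits.
RT = a + bH = 225 + 180·2.2764 = 634.75 ms.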